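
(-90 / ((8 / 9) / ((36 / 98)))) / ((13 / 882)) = -32805 / 13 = -2523.46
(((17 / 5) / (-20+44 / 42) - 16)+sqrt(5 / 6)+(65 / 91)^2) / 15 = -509301 / 487550+sqrt(30) / 90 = -0.98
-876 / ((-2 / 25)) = 10950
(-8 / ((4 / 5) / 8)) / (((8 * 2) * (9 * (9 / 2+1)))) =-10 / 99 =-0.10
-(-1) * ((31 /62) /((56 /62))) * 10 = 155 /28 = 5.54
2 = 2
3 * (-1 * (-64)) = 192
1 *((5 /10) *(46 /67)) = 23 /67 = 0.34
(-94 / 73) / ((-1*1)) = 94 / 73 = 1.29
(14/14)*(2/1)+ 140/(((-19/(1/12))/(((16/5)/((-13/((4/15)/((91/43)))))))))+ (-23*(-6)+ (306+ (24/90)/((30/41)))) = 107500304/240825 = 446.38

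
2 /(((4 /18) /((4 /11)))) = 36 /11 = 3.27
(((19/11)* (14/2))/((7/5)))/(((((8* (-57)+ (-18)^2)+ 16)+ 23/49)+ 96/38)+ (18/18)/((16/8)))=-176890/2304313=-0.08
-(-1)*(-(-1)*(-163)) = -163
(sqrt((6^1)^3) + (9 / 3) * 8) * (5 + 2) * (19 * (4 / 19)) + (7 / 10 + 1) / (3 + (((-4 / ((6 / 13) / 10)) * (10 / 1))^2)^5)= 168 * sqrt(6) + 94864288279068672000000000001191431673 / 141167095653376000000000000001771470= 1083.51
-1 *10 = -10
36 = 36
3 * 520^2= 811200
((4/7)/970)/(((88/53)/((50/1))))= 265/14938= 0.02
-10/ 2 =-5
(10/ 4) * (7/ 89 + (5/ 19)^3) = 147845/ 610451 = 0.24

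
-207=-207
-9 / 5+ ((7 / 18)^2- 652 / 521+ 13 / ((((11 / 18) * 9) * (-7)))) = -210427507 / 64989540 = -3.24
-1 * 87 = -87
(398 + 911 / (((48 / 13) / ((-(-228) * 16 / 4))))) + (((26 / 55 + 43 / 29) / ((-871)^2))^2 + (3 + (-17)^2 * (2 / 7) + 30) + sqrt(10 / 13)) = sqrt(130) / 13 + 2311518933761632012868977 / 10249248778646052175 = 225531.45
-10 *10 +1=-99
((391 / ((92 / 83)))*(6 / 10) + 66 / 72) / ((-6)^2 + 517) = 911 / 2370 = 0.38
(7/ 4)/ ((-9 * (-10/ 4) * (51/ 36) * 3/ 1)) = 0.02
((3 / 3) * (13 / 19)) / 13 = 0.05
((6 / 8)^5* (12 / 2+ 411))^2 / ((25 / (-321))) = -3296018871081 / 26214400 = -125733.14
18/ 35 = 0.51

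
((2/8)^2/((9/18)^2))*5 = 5/4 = 1.25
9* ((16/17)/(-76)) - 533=-172195/323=-533.11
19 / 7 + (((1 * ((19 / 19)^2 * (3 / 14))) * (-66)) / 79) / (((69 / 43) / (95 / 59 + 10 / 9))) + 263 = 85358465 / 321609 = 265.41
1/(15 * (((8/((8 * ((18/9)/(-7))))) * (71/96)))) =-64/2485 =-0.03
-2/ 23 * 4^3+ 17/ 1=263/ 23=11.43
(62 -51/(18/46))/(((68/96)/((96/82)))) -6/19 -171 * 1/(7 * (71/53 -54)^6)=-121038770733931651103943891/1068709281796088386732901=-113.26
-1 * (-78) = 78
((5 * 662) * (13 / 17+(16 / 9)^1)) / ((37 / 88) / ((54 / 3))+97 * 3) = 226615840 / 7836677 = 28.92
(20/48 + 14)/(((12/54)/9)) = 4671/8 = 583.88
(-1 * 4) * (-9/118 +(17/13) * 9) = -35874/767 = -46.77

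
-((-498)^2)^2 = -61505984016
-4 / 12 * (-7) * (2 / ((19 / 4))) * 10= 560 / 57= 9.82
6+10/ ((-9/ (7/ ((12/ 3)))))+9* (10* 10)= 16273/ 18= 904.06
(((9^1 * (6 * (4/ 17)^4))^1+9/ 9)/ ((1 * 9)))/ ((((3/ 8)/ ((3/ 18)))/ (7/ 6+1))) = 2530970/ 20295603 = 0.12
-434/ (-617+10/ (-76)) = 16492/ 23451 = 0.70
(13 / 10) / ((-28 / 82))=-533 / 140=-3.81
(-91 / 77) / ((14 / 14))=-13 / 11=-1.18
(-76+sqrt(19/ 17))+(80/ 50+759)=sqrt(323)/ 17+3423/ 5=685.66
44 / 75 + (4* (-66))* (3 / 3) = -19756 / 75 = -263.41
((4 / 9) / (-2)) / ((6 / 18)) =-2 / 3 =-0.67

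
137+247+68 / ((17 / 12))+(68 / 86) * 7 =18814 / 43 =437.53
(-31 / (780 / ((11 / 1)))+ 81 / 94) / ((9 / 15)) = 15563 / 21996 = 0.71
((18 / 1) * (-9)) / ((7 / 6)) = -972 / 7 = -138.86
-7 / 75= -0.09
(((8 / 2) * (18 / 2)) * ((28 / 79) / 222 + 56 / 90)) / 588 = 11722 / 306915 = 0.04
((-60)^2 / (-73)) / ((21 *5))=-240 / 511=-0.47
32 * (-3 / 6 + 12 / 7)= 272 / 7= 38.86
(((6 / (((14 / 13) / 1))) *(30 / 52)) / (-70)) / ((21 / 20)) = -15 / 343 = -0.04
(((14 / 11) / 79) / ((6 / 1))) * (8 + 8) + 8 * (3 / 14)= 32068 / 18249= 1.76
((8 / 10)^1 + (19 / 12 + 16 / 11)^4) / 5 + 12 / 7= 1004573070563 / 53129260800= 18.91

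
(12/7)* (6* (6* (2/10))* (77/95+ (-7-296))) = -12401856/3325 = -3729.88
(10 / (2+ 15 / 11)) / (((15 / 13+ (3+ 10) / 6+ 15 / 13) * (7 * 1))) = 8580 / 90391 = 0.09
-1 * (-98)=98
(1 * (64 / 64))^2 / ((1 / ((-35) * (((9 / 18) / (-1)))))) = 35 / 2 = 17.50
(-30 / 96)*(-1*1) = 5 / 16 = 0.31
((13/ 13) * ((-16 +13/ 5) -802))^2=16621929/ 25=664877.16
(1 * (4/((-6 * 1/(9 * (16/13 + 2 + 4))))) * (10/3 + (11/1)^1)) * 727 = -5877068/13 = -452082.15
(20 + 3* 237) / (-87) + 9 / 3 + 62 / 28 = -3883 / 1218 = -3.19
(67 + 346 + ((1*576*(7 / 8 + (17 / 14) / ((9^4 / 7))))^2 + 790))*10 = 1360338851230 / 531441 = 2559717.54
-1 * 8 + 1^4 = -7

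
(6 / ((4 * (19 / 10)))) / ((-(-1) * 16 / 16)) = 15 / 19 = 0.79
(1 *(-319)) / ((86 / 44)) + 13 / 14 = -97693 / 602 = -162.28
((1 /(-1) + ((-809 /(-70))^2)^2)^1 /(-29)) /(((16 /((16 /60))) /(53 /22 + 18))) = -64105431614363 /306367600000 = -209.24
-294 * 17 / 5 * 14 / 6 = -11662 / 5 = -2332.40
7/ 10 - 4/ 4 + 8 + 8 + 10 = 25.70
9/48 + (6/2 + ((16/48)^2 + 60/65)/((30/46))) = 134033/28080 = 4.77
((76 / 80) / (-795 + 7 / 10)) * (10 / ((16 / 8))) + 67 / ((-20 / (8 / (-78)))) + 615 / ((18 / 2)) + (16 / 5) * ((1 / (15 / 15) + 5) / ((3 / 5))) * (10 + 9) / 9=97384237 / 714870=136.23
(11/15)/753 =11/11295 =0.00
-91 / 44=-2.07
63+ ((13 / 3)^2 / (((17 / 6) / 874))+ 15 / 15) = 298676 / 51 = 5856.39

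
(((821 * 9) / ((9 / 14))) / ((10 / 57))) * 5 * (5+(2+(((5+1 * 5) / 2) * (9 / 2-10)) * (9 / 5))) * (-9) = 250597935 / 2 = 125298967.50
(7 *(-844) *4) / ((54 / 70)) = -827120 / 27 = -30634.07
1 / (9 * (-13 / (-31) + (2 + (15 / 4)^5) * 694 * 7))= 15872 / 516009574197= 0.00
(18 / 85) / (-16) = -0.01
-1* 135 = -135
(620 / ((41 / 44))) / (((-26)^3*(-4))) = 1705 / 180154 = 0.01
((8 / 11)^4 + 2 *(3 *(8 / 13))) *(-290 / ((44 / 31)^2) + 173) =204407826 / 1771561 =115.38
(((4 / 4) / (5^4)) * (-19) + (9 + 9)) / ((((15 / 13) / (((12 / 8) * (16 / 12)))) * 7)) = 292006 / 65625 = 4.45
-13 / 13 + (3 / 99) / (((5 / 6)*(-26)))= -1.00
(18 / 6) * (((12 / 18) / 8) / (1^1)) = 1 / 4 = 0.25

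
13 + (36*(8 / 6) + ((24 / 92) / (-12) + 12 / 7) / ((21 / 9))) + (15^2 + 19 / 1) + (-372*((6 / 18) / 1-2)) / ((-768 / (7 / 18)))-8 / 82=48755996797 / 159691392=305.31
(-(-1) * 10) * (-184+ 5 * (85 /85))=-1790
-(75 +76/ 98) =-3713/ 49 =-75.78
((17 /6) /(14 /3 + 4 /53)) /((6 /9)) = 2703 /3016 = 0.90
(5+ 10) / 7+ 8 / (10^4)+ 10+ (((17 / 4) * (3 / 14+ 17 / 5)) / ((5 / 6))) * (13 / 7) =5681073 / 122500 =46.38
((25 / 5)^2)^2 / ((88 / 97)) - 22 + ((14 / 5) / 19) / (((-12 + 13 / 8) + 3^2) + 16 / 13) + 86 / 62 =2594006807 / 3887400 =667.29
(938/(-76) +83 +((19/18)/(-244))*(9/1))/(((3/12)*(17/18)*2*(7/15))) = 88395165/275842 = 320.46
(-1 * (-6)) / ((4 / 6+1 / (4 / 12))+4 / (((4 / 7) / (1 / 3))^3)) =2592 / 1927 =1.35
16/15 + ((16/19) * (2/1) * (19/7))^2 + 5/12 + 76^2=17047241/2940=5798.38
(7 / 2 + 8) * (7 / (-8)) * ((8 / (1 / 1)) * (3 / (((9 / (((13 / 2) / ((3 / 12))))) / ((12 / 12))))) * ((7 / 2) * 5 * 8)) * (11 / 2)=-1611610 / 3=-537203.33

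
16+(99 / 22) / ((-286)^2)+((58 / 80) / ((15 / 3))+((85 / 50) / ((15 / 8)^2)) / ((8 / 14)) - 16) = 91217827 / 92020500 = 0.99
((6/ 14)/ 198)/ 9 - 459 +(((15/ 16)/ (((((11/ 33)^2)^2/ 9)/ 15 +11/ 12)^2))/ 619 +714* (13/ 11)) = 384.82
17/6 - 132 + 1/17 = -13169/102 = -129.11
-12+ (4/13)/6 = -466/39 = -11.95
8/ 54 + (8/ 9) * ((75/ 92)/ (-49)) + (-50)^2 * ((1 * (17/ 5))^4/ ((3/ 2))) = 6777232082/ 30429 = 222722.80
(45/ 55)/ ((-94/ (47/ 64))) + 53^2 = 3955063/ 1408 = 2808.99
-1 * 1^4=-1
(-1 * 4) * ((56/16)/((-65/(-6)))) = -84/65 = -1.29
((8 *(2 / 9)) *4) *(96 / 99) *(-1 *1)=-2048 / 297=-6.90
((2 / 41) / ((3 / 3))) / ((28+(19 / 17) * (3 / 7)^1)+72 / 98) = 1666 / 997735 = 0.00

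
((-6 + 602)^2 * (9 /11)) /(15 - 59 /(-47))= 37564092 /2101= 17879.15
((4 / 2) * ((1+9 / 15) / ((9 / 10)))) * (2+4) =21.33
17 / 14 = 1.21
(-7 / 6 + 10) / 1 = 8.83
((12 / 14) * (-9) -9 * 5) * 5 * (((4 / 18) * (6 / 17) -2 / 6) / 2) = 7995 / 238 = 33.59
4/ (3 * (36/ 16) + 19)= 16/ 103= 0.16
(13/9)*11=143/9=15.89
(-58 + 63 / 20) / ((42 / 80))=-104.48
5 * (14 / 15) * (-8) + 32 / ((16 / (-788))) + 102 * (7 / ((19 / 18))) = -53404 / 57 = -936.91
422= 422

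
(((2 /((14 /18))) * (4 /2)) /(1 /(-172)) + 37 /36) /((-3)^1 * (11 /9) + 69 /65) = 14472445 /42672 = 339.16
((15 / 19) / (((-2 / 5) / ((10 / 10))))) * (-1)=75 / 38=1.97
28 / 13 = 2.15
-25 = -25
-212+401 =189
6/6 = 1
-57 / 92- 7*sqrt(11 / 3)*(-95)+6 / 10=1273.36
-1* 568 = -568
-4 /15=-0.27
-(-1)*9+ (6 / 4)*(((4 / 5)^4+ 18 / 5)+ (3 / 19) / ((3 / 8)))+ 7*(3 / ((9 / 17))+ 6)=97.31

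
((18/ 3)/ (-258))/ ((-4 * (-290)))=-1/ 49880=-0.00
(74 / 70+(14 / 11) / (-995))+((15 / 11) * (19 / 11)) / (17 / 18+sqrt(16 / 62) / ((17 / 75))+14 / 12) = -535097449776 / 69241740953+58866750 * sqrt(62) / 49706921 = 1.60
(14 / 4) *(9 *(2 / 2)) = 63 / 2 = 31.50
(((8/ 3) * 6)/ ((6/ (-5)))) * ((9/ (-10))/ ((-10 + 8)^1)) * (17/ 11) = -102/ 11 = -9.27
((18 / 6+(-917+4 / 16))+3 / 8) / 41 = -7307 / 328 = -22.28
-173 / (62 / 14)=-1211 / 31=-39.06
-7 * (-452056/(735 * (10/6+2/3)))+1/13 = 5876973/3185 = 1845.20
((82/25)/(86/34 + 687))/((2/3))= 2091/293050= 0.01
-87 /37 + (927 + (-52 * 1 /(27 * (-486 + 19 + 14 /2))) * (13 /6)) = 924.66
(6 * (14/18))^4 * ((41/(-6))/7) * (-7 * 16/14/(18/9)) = 450016/243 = 1851.92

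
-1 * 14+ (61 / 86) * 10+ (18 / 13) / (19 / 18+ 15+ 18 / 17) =-6.83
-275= -275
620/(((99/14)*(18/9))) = 4340/99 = 43.84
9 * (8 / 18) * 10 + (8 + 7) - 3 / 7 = 54.57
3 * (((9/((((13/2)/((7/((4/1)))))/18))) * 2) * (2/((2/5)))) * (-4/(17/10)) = -680400/221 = -3078.73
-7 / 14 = -1 / 2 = -0.50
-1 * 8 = -8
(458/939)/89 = 458/83571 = 0.01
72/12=6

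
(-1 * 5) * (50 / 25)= -10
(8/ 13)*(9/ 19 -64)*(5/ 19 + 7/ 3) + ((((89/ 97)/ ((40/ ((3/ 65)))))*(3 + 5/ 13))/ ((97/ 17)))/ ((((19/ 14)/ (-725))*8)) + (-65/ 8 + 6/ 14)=-5267584017461/ 48218829204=-109.24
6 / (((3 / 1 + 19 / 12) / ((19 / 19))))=72 / 55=1.31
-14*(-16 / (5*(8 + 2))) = 112 / 25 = 4.48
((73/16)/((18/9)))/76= 73/2432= 0.03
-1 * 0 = 0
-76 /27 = -2.81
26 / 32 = 13 / 16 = 0.81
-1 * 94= -94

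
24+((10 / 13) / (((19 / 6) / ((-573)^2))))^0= 25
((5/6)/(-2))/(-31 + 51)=-1/48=-0.02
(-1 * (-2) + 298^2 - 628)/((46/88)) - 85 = 3877877/23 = 168603.35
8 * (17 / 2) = 68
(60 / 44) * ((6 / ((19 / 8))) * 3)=2160 / 209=10.33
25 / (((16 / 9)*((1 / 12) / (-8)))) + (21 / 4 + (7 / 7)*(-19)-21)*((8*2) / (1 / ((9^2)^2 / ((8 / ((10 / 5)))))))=-913329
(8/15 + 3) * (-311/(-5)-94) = -2809/25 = -112.36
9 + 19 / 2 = 37 / 2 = 18.50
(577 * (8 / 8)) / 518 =577 / 518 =1.11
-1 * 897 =-897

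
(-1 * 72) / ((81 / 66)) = -176 / 3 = -58.67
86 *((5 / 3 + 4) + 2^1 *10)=6622 / 3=2207.33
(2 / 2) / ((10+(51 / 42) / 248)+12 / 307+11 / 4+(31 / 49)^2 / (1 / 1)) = 365605072 / 4823878929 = 0.08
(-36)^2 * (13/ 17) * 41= 690768/ 17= 40633.41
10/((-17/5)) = -50/17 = -2.94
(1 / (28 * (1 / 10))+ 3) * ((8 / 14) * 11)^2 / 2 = 22748 / 343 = 66.32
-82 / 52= -41 / 26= -1.58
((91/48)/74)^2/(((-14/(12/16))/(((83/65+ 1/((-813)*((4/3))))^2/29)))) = -18860960181/9554103962828800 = -0.00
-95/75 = -19/15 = -1.27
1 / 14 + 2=29 / 14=2.07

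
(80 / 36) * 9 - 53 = -33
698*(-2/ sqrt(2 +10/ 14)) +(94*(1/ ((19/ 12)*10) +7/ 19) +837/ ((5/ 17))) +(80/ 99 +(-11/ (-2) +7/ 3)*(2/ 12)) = 2414771/ 836-1396*sqrt(133)/ 19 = 2041.14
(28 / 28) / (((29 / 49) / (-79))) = -3871 / 29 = -133.48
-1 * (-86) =86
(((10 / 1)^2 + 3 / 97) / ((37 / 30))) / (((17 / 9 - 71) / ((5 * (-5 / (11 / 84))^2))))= -1155336210000 / 135057659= -8554.39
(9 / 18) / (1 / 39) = 39 / 2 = 19.50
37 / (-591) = -37 / 591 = -0.06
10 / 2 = 5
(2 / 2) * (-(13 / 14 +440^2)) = -2710413 / 14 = -193600.93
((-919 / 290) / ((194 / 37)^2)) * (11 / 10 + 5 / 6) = -1258111 / 5645400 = -0.22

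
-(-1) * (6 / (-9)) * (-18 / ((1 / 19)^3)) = 82308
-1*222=-222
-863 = -863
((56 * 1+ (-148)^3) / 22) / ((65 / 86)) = -139394648 / 715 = -194957.55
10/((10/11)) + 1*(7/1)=18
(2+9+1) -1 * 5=7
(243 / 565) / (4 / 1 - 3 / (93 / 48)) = 7533 / 42940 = 0.18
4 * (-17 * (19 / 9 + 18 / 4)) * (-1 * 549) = 246806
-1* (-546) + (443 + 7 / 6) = 5941 / 6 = 990.17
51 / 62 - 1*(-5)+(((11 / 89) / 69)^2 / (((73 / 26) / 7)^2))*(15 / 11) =24183095486003 / 4153310019546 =5.82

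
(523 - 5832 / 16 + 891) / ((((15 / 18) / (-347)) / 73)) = -159509307 / 5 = -31901861.40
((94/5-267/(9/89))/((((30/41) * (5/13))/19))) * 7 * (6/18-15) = 61326499234/3375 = 18170814.59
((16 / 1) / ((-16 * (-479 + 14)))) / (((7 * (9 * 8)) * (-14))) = -0.00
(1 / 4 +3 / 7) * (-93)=-1767 / 28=-63.11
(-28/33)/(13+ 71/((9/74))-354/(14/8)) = -588/273383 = -0.00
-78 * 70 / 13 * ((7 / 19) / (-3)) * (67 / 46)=32830 / 437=75.13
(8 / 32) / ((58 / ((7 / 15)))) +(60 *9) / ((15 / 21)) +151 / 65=34306627 / 45240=758.33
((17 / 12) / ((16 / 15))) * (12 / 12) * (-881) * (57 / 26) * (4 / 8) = -4268445 / 3328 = -1282.59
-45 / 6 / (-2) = 3.75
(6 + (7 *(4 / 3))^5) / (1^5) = 17211826 / 243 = 70830.56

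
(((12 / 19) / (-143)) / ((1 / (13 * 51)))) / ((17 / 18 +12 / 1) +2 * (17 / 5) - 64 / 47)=-2588760 / 16251631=-0.16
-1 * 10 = -10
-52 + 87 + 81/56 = 36.45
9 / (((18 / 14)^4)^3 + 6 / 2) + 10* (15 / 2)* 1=8140358813703 / 107984466028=75.38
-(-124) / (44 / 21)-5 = 596 / 11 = 54.18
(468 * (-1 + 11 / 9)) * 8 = 832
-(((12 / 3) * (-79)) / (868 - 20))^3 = 493039 / 9528128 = 0.05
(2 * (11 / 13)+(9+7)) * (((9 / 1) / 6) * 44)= 1167.69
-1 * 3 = -3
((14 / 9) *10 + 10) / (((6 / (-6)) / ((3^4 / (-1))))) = 2070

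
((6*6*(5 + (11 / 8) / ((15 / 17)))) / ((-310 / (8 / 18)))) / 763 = -787 / 1773975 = -0.00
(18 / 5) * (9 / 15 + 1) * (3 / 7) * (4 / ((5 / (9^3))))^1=1259712 / 875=1439.67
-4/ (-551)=4/ 551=0.01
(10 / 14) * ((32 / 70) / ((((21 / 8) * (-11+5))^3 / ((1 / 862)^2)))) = -256 / 2276000057583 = -0.00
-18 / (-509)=18 / 509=0.04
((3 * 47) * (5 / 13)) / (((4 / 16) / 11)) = 31020 / 13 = 2386.15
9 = 9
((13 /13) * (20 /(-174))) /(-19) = 0.01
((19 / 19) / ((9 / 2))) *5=10 / 9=1.11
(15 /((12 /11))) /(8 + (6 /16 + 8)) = 110 /131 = 0.84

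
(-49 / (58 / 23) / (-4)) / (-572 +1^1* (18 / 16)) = -1127 / 132443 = -0.01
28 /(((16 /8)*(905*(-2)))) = -7 /905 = -0.01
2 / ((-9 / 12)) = -8 / 3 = -2.67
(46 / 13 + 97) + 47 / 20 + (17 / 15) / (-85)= 401213 / 3900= 102.88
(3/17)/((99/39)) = 13/187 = 0.07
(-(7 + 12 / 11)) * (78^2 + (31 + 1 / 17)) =-9252084 / 187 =-49476.39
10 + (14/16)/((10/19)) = 933/80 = 11.66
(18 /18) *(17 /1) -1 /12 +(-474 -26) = -5797 /12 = -483.08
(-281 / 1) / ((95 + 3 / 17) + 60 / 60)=-2.92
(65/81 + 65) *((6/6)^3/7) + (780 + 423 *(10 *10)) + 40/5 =43097.40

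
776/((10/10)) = 776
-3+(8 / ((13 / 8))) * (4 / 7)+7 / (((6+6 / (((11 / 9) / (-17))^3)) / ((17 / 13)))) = -366293815 / 1954814316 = -0.19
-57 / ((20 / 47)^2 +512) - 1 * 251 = -94703107 / 377136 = -251.11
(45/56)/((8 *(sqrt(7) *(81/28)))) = 0.01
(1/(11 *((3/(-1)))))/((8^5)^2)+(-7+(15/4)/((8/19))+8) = 351012913151/35433480192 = 9.91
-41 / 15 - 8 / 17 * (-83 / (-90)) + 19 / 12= -4847 / 3060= -1.58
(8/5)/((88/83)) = 83/55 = 1.51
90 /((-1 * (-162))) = 5 /9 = 0.56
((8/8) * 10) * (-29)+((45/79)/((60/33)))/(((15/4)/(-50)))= -23240/79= -294.18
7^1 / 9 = 7 / 9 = 0.78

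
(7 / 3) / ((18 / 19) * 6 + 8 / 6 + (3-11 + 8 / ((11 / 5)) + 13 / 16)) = 23408 / 34775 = 0.67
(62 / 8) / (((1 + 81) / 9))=279 / 328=0.85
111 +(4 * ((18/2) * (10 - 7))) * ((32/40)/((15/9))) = 4071/25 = 162.84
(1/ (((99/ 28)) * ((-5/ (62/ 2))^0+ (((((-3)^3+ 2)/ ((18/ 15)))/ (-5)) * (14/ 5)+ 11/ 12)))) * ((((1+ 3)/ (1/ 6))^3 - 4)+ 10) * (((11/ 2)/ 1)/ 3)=258160/ 489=527.93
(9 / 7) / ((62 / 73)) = 657 / 434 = 1.51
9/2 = 4.50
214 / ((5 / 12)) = 2568 / 5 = 513.60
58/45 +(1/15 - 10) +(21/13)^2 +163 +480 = 4844119/7605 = 636.97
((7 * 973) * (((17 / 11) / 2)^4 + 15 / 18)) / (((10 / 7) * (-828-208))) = -5695378633 / 1040096640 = -5.48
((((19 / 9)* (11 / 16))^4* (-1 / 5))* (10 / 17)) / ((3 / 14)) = -13356208327 / 5482266624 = -2.44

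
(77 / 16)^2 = 5929 / 256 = 23.16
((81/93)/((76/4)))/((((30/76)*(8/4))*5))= 9/775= 0.01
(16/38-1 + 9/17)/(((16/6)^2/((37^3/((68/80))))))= -2279385/5491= -415.11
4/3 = 1.33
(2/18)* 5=5/9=0.56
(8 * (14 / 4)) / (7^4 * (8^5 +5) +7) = 1 / 2810285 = 0.00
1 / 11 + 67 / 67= 12 / 11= 1.09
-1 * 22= -22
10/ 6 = 1.67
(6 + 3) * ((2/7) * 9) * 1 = 162/7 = 23.14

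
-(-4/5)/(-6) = -2/15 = -0.13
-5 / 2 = -2.50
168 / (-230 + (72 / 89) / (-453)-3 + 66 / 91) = -205455432 / 284062327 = -0.72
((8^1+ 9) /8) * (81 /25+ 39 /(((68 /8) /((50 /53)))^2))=75505881 /9550600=7.91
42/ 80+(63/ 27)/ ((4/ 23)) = 1673/ 120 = 13.94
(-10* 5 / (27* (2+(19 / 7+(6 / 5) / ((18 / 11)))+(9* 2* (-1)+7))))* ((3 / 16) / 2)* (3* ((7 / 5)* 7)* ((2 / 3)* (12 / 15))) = 1715 / 3498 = 0.49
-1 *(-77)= 77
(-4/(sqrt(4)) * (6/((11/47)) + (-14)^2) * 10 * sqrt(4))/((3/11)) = -97520/3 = -32506.67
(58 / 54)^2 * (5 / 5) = 841 / 729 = 1.15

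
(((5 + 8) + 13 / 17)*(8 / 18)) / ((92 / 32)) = 832 / 391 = 2.13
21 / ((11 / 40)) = 840 / 11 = 76.36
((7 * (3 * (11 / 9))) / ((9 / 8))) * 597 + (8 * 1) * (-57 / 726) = 14831980 / 1089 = 13619.82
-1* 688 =-688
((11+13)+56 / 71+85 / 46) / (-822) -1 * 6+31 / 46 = -105005 / 19596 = -5.36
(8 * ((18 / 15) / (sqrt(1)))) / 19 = 48 / 95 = 0.51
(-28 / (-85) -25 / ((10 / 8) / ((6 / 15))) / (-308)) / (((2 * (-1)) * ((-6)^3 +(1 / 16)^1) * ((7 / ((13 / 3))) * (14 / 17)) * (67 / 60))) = 483808 / 873392905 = 0.00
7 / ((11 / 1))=7 / 11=0.64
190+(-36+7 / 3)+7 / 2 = 159.83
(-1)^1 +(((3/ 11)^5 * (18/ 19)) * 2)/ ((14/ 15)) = -21354173/ 21419783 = -1.00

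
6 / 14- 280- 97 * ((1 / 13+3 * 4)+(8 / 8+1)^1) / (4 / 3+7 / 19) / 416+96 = -185.50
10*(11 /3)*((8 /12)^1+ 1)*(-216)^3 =-615859200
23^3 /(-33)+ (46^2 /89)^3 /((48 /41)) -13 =86058984744 /7754659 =11097.71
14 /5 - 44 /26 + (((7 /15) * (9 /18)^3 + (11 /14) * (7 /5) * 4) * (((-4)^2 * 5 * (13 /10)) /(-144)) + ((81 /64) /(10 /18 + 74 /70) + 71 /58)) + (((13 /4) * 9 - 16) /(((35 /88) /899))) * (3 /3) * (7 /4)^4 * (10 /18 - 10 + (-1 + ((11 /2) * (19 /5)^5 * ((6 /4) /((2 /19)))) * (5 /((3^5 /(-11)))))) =-49033964446684559841049 /12410236800000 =-3951090155.40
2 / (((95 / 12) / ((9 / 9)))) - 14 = -1306 / 95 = -13.75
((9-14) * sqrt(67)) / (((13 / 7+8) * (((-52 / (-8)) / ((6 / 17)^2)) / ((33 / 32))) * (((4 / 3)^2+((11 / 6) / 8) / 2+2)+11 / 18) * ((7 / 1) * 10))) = -3564 * sqrt(67) / 112075067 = -0.00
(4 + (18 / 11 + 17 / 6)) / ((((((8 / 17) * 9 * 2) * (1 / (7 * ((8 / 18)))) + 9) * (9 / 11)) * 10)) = 66521 / 753300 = 0.09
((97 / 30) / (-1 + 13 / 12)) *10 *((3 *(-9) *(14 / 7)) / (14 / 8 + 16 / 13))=-1089504 / 155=-7029.06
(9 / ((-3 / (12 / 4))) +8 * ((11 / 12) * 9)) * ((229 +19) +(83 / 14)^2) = 3163329 / 196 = 16139.43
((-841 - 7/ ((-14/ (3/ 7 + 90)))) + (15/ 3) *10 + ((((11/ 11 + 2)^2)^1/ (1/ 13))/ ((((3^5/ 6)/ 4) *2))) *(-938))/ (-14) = 776833/ 1764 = 440.38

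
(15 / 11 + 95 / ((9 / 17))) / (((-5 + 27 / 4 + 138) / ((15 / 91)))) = 358000 / 1678677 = 0.21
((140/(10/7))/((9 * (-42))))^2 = 0.07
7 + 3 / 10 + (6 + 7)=203 / 10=20.30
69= 69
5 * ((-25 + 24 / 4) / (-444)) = 95 / 444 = 0.21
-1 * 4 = -4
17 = 17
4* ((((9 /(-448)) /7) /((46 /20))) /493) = -45 /4444888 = -0.00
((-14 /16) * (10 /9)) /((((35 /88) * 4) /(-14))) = 77 /9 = 8.56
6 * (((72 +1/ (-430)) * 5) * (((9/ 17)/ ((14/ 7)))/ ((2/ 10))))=4179465/ 1462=2858.73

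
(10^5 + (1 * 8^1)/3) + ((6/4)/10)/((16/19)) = 96002731/960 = 100002.84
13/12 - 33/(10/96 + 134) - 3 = -167059/77244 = -2.16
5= 5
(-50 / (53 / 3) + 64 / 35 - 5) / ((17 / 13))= -144729 / 31535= -4.59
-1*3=-3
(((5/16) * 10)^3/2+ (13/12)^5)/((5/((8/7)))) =3.83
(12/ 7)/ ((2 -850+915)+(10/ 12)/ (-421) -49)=0.10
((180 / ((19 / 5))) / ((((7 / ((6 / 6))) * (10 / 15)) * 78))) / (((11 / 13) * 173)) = 225 / 253099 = 0.00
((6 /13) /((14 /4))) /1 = 12 /91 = 0.13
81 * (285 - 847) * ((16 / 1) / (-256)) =22761 / 8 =2845.12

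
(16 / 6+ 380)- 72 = 932 / 3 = 310.67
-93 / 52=-1.79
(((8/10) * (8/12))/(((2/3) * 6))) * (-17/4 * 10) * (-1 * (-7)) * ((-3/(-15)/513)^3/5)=-119/253135681875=-0.00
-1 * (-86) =86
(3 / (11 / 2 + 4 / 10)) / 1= 30 / 59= 0.51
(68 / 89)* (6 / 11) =408 / 979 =0.42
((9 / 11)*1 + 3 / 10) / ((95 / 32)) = 1968 / 5225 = 0.38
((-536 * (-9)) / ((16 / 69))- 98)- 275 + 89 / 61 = 2492699 / 122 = 20431.96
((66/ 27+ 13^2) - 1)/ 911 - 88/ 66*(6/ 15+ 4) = -232834/ 40995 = -5.68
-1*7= -7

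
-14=-14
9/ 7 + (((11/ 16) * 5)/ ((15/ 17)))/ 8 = 4765/ 2688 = 1.77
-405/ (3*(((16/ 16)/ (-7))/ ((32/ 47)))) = 30240/ 47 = 643.40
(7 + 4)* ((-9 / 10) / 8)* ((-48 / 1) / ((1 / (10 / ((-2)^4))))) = 297 / 8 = 37.12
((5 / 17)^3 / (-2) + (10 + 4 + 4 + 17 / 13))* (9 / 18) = 9.65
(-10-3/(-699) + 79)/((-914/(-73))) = 586847/106481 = 5.51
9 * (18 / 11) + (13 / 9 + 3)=1898 / 99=19.17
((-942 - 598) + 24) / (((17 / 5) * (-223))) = 7580 / 3791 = 2.00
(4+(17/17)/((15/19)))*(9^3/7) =19197/35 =548.49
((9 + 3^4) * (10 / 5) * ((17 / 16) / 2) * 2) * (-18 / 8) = -6885 / 16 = -430.31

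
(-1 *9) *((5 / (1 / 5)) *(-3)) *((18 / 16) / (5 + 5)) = 1215 / 16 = 75.94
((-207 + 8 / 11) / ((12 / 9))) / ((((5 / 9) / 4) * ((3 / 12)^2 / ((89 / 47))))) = -87238512 / 2585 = -33747.97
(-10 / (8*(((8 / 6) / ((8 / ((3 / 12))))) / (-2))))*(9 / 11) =540 / 11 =49.09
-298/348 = -149/174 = -0.86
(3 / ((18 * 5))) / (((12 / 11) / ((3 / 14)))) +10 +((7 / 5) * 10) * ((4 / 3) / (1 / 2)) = 79531 / 1680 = 47.34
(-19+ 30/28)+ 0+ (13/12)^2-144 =-162041/1008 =-160.75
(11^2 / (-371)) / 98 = -121 / 36358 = -0.00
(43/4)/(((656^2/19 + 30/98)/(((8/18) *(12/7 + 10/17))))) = 1567006/3226272597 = 0.00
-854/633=-1.35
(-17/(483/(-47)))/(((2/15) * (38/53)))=17.30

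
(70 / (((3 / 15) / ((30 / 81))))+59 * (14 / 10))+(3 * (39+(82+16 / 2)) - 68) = 71716 / 135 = 531.23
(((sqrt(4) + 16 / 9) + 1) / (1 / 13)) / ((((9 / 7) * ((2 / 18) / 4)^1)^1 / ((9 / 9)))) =15652 / 9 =1739.11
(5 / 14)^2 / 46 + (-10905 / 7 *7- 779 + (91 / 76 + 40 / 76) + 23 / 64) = -16009268997 / 1370432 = -11681.91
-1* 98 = -98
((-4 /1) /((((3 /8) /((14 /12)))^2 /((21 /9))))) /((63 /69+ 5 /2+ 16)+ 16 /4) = -1009792 /261711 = -3.86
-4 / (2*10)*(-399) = 399 / 5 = 79.80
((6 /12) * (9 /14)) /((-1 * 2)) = -0.16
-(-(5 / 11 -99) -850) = 8266 / 11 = 751.45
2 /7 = 0.29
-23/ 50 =-0.46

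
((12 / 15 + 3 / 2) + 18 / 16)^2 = 18769 / 1600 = 11.73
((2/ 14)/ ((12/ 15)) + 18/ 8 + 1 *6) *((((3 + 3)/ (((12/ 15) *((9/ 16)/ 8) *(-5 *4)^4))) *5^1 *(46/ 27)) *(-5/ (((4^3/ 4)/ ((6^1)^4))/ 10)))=-1357/ 7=-193.86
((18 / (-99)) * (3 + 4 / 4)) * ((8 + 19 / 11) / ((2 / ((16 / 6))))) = -9.43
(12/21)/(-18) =-2/63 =-0.03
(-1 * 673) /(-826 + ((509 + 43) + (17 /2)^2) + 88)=2692 /455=5.92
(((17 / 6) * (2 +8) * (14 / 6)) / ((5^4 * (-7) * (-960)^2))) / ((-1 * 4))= 17 / 4147200000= 0.00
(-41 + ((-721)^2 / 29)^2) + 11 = 270234640051 / 841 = 321325374.61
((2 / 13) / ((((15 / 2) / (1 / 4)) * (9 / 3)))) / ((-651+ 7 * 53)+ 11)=-1 / 157365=-0.00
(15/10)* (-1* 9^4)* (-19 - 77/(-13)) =1673055/13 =128696.54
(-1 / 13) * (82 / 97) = -82 / 1261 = -0.07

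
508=508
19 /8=2.38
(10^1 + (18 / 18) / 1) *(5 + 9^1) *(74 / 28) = 407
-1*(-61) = 61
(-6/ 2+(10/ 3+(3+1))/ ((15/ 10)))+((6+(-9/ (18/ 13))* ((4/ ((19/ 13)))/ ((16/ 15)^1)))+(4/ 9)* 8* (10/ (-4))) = -17.68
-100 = -100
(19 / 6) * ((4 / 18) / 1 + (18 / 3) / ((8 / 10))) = 2641 / 108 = 24.45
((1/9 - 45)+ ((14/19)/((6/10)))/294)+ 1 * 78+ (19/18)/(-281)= 22274591/672714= 33.11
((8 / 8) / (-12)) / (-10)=1 / 120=0.01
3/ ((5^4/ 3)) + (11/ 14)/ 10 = 1627/ 17500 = 0.09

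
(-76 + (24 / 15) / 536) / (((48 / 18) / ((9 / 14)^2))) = -883791 / 75040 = -11.78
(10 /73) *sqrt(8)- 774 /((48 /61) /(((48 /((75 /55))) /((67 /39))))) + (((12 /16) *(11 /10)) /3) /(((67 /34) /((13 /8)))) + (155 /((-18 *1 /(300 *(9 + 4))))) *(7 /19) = -19875063481 /611040 + 20 *sqrt(2) /73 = -32526.23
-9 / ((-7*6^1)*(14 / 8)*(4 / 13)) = 39 / 98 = 0.40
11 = 11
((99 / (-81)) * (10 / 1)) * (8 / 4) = -220 / 9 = -24.44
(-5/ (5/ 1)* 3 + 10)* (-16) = -112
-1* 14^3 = -2744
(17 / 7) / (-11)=-17 / 77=-0.22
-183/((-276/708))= 10797/23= 469.43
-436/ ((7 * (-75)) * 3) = 436/ 1575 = 0.28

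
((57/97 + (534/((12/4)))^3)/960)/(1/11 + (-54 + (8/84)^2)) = -884589553617/8115997760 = -108.99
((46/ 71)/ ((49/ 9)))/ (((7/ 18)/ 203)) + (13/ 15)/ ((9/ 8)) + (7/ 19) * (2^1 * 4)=587492764/ 8923635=65.84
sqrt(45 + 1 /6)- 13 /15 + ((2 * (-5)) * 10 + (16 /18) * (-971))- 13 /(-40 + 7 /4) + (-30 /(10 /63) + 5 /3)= -880493 /765 + sqrt(1626) /6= -1144.25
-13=-13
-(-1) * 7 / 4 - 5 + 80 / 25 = -1 / 20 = -0.05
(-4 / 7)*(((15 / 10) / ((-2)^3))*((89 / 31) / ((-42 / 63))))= -801 / 1736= -0.46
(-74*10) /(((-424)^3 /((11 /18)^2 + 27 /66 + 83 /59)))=85167155 /4007073286656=0.00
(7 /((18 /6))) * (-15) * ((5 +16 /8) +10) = -595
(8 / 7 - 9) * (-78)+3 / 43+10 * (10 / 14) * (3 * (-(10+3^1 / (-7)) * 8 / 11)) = 10748607 / 23177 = 463.76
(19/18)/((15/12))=0.84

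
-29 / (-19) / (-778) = -29 / 14782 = -0.00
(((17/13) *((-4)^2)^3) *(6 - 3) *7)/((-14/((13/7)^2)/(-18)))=24440832/49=498792.49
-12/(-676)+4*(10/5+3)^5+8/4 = 2112841/169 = 12502.02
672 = 672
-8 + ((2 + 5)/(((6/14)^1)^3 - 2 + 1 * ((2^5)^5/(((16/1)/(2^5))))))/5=-920733585319/115091698465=-8.00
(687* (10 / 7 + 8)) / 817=45342 / 5719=7.93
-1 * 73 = -73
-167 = -167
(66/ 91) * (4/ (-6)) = -44/ 91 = -0.48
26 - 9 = 17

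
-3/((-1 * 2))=3/2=1.50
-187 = -187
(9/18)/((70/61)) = 61/140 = 0.44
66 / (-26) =-33 / 13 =-2.54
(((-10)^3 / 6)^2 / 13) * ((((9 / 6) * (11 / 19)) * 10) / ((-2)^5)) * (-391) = 336015625 / 1482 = 226731.19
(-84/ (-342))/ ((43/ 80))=1120/ 2451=0.46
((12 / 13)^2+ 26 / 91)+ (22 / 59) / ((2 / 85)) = 1185519 / 69797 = 16.99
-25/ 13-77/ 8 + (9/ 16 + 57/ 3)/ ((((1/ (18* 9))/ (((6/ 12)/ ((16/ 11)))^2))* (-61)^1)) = -17.69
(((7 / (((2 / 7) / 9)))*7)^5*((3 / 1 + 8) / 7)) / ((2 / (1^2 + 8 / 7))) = 943997863961285595 / 64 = 14749966624395087.42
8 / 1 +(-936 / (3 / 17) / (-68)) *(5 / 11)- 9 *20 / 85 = 7730 / 187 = 41.34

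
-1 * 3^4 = -81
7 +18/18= 8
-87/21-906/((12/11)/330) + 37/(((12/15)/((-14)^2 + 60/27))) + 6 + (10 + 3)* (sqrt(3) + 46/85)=-1418477006/5355 + 13* sqrt(3)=-264865.81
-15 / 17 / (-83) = 15 / 1411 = 0.01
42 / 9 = 14 / 3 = 4.67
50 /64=25 /32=0.78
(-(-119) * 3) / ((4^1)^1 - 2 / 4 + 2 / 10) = 3570 / 37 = 96.49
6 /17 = 0.35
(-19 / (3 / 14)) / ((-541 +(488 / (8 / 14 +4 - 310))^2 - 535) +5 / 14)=4255641964 / 51503988609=0.08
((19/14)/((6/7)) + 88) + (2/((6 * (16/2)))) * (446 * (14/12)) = 8011/72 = 111.26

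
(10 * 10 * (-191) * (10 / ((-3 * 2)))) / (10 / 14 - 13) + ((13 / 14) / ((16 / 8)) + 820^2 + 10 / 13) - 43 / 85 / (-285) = 84657237880037 / 126389900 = 669810.15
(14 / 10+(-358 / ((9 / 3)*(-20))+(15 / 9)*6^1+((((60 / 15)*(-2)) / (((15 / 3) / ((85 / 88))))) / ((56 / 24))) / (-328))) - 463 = -168822967 / 378840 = -445.63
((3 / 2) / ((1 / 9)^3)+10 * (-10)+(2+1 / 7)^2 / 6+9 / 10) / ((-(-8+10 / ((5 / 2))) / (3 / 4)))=1462893 / 7840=186.59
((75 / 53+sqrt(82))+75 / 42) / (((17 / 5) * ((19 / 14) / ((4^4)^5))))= 687194767360000 / 901+76965813944320 * sqrt(82) / 323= 2920457984102.48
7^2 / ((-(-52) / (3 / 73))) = 147 / 3796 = 0.04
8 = 8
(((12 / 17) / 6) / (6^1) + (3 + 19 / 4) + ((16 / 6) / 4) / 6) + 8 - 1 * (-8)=14615 / 612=23.88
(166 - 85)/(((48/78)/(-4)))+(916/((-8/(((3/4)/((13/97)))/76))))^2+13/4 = -28248353951/62473216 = -452.17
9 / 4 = 2.25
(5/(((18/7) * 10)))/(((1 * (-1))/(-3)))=0.58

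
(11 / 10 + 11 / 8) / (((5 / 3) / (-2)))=-297 / 100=-2.97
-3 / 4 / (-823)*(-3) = -9 / 3292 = -0.00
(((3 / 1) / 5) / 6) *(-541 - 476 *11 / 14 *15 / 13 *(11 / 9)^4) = -42759841 / 284310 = -150.40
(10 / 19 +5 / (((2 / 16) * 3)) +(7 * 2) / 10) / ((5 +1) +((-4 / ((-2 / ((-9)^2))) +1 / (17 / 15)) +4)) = 73933 / 837615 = 0.09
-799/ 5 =-159.80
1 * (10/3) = 10/3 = 3.33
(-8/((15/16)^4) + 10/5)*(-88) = 37227344/50625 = 735.35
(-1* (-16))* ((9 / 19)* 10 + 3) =2352 / 19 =123.79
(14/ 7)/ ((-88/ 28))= -7/ 11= -0.64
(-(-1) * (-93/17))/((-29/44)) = 4092/493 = 8.30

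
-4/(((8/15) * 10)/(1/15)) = -1/20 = -0.05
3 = 3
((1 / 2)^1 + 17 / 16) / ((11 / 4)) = 25 / 44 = 0.57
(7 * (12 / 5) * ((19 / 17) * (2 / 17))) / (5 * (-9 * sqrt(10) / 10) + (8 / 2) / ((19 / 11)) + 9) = -10370808 * sqrt(10) / 77675975 - 5215728 / 15535195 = -0.76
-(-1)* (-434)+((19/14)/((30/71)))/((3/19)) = -413.66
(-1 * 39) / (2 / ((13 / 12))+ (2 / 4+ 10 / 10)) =-338 / 29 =-11.66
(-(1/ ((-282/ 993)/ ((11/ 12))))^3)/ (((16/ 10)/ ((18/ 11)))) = 21940138055/ 637888512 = 34.39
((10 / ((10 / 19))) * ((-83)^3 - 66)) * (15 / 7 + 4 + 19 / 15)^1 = -8453131046 / 105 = -80506009.96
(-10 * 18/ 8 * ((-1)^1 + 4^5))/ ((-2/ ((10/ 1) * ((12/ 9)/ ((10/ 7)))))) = 107415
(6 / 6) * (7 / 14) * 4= 2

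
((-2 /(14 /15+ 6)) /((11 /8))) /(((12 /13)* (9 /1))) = -5 /198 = -0.03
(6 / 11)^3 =216 / 1331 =0.16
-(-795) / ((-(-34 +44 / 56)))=742 / 31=23.94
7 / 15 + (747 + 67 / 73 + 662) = 1544371 / 1095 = 1410.38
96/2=48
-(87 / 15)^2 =-841 / 25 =-33.64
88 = 88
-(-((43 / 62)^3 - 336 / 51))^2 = -642172210807689 / 16415268083776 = -39.12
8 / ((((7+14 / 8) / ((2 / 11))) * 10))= 32 / 1925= 0.02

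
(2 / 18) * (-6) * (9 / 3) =-2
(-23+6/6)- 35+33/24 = -445/8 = -55.62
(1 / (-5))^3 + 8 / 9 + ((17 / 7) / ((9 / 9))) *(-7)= -18134 / 1125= -16.12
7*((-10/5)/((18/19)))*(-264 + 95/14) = 68419/18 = 3801.06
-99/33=-3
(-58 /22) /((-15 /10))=1.76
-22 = -22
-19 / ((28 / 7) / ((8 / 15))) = -38 / 15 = -2.53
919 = 919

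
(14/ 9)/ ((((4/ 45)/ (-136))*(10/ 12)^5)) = -3701376/ 625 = -5922.20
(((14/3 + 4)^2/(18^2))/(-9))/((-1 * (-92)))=-169/603612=-0.00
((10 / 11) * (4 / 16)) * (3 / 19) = 15 / 418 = 0.04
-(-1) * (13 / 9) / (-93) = -13 / 837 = -0.02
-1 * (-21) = 21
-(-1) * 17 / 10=17 / 10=1.70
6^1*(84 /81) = 56 /9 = 6.22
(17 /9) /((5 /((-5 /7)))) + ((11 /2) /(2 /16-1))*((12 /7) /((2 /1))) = -2495 /441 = -5.66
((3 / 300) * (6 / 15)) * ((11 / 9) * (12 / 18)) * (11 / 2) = 121 / 6750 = 0.02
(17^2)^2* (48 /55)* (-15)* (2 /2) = -12027024 /11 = -1093365.82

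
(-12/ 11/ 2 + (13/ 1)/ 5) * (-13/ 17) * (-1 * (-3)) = -4407/ 935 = -4.71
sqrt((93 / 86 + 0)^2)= 93 / 86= 1.08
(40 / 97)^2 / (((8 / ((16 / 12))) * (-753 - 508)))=-800 / 35594247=-0.00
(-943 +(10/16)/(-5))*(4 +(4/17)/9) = -193655/51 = -3797.16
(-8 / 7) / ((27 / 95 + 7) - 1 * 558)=380 / 183113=0.00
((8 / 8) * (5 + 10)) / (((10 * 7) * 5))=3 / 70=0.04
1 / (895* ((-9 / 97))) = -97 / 8055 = -0.01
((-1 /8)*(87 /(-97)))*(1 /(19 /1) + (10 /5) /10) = 261 /9215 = 0.03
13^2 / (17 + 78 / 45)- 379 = -103964 / 281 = -369.98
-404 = -404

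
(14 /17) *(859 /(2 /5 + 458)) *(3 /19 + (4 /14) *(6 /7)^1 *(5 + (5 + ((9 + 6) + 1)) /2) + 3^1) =4634305 /431851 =10.73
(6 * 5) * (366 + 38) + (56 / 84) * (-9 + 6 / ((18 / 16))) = 109058 / 9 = 12117.56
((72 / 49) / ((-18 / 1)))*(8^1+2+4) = -8 / 7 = -1.14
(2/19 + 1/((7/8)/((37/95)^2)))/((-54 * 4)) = -8801/6822900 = -0.00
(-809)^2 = 654481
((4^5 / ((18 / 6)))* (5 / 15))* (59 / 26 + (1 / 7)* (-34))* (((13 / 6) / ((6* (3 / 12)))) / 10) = -40192 / 945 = -42.53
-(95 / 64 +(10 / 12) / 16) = -1.54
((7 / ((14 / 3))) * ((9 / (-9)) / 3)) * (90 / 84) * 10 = -75 / 14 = -5.36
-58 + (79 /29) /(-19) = -32037 /551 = -58.14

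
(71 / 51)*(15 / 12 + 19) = 1917 / 68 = 28.19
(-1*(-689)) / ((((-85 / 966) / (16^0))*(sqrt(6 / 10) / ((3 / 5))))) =-6065.31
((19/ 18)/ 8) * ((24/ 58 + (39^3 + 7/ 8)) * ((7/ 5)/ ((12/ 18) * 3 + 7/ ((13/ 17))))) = 23795028803/ 24220800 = 982.42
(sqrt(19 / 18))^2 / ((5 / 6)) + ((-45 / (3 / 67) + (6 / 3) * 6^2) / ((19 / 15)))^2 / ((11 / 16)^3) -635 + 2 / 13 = 156377955465932 / 93695745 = 1668997.41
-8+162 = 154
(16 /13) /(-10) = -8 /65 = -0.12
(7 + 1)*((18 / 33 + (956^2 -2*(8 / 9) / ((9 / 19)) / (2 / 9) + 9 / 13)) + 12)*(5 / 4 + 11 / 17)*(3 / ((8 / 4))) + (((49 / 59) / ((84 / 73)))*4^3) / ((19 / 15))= 56697959042679 / 2725151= 20805437.59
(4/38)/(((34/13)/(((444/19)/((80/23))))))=33189/122740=0.27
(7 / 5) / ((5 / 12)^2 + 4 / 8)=1008 / 485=2.08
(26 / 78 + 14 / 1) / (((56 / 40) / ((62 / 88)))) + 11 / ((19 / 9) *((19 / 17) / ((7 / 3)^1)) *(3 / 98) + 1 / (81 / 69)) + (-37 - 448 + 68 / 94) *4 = -23146888741381 / 12071811444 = -1917.43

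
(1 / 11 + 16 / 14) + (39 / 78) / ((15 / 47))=2.80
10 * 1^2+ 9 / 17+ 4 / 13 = 2395 / 221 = 10.84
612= 612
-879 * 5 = -4395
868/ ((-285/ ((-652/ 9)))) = 565936/ 2565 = 220.64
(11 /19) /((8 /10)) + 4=359 /76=4.72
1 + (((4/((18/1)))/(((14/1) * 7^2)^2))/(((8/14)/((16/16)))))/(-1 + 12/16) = 302525/302526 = 1.00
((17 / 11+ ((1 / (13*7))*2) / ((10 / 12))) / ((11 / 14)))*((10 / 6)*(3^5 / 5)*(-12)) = -15293448 / 7865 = -1944.49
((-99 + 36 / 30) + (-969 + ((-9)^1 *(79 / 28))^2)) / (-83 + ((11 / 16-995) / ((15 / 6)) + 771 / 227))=375514977 / 424746014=0.88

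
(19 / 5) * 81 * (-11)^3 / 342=-11979 / 10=-1197.90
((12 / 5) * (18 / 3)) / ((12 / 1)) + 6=7.20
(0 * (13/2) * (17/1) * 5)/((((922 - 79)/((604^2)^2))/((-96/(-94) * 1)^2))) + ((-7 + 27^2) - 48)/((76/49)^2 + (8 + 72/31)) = 25083247/473688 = 52.95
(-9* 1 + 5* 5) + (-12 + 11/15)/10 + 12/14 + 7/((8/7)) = 91793/4200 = 21.86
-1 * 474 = -474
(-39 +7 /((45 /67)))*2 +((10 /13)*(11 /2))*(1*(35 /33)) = -30811 /585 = -52.67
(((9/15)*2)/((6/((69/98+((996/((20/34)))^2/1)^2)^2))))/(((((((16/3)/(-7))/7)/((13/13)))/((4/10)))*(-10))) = 760325435211576655964939018076176427/153125000000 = 4965390597300092447117969.00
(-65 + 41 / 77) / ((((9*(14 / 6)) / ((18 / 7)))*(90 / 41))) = -203524 / 56595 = -3.60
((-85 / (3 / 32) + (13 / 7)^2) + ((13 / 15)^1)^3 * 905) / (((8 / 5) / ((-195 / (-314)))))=-33763379 / 276948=-121.91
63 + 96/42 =457/7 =65.29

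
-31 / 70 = -0.44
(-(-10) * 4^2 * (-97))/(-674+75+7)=970/37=26.22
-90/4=-45/2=-22.50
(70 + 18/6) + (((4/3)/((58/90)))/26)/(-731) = 20117821/275587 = 73.00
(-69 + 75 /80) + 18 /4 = -1017 /16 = -63.56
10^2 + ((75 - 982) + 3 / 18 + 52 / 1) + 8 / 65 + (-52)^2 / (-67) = -20775139 / 26130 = -795.07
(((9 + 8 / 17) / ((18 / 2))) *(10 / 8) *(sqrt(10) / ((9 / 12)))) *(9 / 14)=115 *sqrt(10) / 102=3.57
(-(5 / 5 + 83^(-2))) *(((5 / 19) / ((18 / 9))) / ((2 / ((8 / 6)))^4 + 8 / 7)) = -385840 / 18193849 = -0.02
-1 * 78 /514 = -39 /257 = -0.15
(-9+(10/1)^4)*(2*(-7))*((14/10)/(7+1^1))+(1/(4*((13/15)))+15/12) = -24476.41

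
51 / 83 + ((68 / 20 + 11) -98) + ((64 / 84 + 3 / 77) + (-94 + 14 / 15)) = -175.25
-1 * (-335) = 335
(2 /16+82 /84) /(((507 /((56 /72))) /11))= 2035 /109512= 0.02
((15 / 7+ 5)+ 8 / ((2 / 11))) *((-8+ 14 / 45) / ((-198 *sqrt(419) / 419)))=61934 *sqrt(419) / 31185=40.65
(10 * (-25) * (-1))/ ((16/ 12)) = 375/ 2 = 187.50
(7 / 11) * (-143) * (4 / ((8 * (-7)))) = 13 / 2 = 6.50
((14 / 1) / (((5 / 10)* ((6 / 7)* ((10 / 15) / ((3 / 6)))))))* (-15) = -735 / 2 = -367.50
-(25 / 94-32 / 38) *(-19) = -1029 / 94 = -10.95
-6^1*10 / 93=-20 / 31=-0.65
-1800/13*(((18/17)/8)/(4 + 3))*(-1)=4050/1547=2.62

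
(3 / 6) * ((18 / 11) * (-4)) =-36 / 11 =-3.27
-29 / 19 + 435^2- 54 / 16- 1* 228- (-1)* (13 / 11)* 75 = 316142989 / 1672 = 189080.74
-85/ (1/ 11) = -935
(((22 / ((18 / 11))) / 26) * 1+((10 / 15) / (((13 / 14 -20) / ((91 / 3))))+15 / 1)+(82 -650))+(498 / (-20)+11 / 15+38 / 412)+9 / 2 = -1844073193 / 3217617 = -573.12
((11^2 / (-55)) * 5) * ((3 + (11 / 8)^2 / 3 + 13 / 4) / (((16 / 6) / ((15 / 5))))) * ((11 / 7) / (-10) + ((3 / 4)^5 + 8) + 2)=-15748973889 / 18350080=-858.25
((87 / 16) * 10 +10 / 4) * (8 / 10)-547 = -1003 / 2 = -501.50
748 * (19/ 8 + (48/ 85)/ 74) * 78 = 25717263/ 185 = 139012.23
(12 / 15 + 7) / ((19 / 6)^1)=234 / 95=2.46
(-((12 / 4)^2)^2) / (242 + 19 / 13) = -351 / 1055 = -0.33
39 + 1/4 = 157/4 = 39.25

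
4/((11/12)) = 4.36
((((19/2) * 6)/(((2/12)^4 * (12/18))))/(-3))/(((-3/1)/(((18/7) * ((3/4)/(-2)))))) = -83106/7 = -11872.29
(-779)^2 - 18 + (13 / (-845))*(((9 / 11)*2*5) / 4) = 173551369 / 286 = 606822.97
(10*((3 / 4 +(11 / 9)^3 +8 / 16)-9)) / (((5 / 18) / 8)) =-1706.17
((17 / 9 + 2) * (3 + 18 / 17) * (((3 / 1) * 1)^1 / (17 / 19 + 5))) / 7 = 2185 / 1904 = 1.15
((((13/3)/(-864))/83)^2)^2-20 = -42843244660584685211759/2142162233029234262016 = -20.00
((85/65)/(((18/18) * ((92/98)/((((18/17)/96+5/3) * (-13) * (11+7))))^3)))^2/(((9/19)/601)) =2407042009848249033021152720193802818699/207435268371465109504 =11603822381533664185.78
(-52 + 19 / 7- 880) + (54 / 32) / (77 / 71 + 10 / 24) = -33239323 / 35812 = -928.16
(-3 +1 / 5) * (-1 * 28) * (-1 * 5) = -392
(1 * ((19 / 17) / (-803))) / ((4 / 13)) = -247 / 54604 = -0.00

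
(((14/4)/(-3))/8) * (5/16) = -35/768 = -0.05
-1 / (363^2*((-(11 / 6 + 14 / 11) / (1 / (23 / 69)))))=2 / 272855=0.00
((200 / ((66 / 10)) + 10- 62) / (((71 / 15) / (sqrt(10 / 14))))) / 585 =-716 * sqrt(35) / 639639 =-0.01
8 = 8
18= 18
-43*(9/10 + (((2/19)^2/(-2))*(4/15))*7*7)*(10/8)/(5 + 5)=-385409/86640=-4.45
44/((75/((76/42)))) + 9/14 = 767/450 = 1.70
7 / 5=1.40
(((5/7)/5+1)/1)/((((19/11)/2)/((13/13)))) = 176/133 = 1.32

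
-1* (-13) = 13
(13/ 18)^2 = 169/ 324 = 0.52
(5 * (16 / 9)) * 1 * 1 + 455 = 4175 / 9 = 463.89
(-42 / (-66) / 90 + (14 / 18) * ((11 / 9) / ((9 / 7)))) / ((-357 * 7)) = -503 / 1683990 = -0.00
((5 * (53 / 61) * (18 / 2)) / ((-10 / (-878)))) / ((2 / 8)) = 837612 / 61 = 13731.34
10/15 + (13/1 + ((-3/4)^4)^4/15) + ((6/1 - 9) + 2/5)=713007617857/64424509440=11.07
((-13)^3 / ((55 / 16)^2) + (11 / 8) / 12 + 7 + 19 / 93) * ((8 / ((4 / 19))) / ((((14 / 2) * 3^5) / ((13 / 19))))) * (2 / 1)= -20902831391 / 3828270600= -5.46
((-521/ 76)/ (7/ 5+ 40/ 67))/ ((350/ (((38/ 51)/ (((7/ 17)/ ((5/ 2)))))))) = -34907/ 786744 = -0.04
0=0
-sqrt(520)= -2*sqrt(130)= -22.80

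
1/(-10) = -1/10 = -0.10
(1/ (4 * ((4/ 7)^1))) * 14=6.12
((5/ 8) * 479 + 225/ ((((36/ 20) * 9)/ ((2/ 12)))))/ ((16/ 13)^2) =11012885/ 55296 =199.16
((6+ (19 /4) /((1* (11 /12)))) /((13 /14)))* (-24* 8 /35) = -47232 /715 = -66.06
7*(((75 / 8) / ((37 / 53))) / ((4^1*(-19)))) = -27825 / 22496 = -1.24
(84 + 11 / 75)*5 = 6311 / 15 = 420.73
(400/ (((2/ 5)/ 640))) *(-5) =-3200000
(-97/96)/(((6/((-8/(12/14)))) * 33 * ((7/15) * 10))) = 97/9504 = 0.01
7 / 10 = 0.70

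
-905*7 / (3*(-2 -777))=6335 / 2337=2.71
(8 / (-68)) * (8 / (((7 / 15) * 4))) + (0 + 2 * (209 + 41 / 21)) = 150440 / 357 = 421.40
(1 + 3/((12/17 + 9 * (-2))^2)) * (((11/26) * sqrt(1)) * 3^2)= 960333/249704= 3.85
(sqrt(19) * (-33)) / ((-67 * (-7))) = -33 * sqrt(19) / 469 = -0.31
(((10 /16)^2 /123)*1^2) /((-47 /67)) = -1675 /369984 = -0.00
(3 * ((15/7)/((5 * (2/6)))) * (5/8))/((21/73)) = 3285/392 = 8.38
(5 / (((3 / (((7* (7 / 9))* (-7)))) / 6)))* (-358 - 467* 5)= 9236990 / 9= 1026332.22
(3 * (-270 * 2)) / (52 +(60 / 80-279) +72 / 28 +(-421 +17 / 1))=9072 / 3515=2.58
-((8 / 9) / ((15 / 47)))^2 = -141376 / 18225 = -7.76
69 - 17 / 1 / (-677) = 46730 / 677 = 69.03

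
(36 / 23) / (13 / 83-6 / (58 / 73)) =-0.21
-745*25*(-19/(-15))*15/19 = -18625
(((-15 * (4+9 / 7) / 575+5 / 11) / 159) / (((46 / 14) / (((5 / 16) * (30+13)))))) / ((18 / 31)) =934433 / 66615912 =0.01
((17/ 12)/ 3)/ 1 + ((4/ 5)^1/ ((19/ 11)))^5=137479743439/ 278561137500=0.49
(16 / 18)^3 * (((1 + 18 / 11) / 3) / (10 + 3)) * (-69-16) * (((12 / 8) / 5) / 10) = -63104 / 521235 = -0.12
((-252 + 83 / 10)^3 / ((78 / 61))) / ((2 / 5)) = -882869314633 / 31200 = -28297093.42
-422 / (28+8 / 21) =-4431 / 298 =-14.87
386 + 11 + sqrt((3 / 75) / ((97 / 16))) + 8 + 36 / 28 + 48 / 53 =4 *sqrt(97) / 485 + 151068 / 371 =407.27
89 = 89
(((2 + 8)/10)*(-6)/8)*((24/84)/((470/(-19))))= 57/6580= 0.01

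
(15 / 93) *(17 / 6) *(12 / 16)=85 / 248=0.34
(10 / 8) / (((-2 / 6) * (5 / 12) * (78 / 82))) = -123 / 13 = -9.46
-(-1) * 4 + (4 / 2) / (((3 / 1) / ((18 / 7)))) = 5.71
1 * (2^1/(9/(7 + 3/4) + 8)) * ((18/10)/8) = 279/5680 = 0.05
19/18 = 1.06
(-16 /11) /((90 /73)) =-1.18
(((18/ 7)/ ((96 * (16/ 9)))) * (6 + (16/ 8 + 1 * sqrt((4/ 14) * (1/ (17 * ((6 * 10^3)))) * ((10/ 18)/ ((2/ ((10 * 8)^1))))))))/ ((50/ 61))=183 * sqrt(1785)/ 53312000 + 1647/ 11200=0.15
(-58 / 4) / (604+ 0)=-29 / 1208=-0.02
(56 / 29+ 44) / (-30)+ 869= 125783 / 145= 867.47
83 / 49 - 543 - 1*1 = -26573 / 49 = -542.31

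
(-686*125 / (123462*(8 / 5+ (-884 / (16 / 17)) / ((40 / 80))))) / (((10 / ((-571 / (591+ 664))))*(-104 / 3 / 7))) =0.00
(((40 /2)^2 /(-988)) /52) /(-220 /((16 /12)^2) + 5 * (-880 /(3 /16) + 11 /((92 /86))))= 1380 /4172222483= 0.00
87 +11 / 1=98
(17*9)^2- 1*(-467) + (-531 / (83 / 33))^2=471537293 / 6889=68447.86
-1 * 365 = -365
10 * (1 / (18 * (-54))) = -5 / 486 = -0.01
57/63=19/21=0.90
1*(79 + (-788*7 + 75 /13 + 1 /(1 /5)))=-5426.23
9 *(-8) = -72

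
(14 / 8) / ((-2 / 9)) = -63 / 8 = -7.88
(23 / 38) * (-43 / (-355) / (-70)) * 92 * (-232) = 5277304 / 236075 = 22.35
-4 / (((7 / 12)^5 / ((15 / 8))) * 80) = -23328 / 16807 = -1.39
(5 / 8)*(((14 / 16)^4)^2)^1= 28824005 / 134217728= 0.21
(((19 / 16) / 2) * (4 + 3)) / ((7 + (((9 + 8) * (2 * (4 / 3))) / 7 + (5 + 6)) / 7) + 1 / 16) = 19551 / 44966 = 0.43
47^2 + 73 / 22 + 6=2218.32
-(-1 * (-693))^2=-480249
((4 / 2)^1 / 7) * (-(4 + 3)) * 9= -18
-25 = -25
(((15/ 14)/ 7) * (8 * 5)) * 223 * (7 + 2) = 602100/ 49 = 12287.76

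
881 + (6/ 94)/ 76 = 3146935/ 3572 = 881.00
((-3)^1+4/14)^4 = 130321/2401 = 54.28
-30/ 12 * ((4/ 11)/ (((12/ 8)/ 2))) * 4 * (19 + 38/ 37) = -39520/ 407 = -97.10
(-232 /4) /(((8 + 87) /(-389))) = 22562 /95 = 237.49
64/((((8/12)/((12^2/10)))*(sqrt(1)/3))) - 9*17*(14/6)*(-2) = 24306/5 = 4861.20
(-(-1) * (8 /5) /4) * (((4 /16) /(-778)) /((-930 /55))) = 11 /1447080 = 0.00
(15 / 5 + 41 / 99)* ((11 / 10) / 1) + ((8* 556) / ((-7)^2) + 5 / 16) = 3346081 / 35280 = 94.84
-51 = -51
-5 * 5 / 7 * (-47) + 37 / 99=116584 / 693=168.23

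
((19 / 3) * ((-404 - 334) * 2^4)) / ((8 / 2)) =-18696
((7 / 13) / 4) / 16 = 7 / 832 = 0.01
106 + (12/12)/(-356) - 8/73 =2751807/25988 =105.89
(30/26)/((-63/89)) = -445/273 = -1.63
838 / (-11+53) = 19.95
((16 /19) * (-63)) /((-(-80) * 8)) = -63 /760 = -0.08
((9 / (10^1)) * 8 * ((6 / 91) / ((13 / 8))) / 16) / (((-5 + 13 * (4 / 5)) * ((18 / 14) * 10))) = 2 / 7605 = 0.00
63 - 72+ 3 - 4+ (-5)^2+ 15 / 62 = 945 / 62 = 15.24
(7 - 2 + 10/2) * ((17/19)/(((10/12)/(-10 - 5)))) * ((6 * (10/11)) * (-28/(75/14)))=959616/209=4591.46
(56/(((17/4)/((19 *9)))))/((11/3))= 114912/187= 614.50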